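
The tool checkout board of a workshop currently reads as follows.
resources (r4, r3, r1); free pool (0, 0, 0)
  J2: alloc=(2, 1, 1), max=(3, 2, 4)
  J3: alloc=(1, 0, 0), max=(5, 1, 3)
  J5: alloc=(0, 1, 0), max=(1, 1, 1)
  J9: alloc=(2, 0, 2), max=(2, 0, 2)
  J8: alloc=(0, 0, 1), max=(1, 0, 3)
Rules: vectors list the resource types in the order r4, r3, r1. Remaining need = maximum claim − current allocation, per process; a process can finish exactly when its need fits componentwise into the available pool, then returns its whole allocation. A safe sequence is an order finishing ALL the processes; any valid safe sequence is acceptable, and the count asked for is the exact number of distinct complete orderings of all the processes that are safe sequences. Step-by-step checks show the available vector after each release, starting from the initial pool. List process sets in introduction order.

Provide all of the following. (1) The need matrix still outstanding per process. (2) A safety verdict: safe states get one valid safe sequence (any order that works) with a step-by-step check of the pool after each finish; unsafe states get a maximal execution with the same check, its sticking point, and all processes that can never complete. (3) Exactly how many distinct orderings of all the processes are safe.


(1) Need matrix, components ordered r4, r3, r1:
  J2: (1, 1, 3)
  J3: (4, 1, 3)
  J5: (1, 0, 1)
  J9: (0, 0, 0)
  J8: (1, 0, 2)
(2) SAFE, for example via the order J9, J8, J5, J2, J3.
Key observation: at J8 the run first touches a limit — (1, 0, 2) against (2, 0, 2), exact on a resource it actually requests.
Walking it through:
  pool = (0, 0, 0)
  run J9 (needs (0, 0, 0), free (0, 0, 0)); after release of (2, 0, 2) the pool is (2, 0, 2)
  run J8 (needs (1, 0, 2), free (2, 0, 2)); after release of (0, 0, 1) the pool is (2, 0, 3)
  run J5 (needs (1, 0, 1), free (2, 0, 3)); after release of (0, 1, 0) the pool is (2, 1, 3)
  run J2 (needs (1, 1, 3), free (2, 1, 3)); after release of (2, 1, 1) the pool is (4, 2, 4)
  run J3 (needs (4, 1, 3), free (4, 2, 4)); after release of (1, 0, 0) the pool is (5, 2, 4)
(3) Exactly 2 of the possible complete orderings are safe sequences.


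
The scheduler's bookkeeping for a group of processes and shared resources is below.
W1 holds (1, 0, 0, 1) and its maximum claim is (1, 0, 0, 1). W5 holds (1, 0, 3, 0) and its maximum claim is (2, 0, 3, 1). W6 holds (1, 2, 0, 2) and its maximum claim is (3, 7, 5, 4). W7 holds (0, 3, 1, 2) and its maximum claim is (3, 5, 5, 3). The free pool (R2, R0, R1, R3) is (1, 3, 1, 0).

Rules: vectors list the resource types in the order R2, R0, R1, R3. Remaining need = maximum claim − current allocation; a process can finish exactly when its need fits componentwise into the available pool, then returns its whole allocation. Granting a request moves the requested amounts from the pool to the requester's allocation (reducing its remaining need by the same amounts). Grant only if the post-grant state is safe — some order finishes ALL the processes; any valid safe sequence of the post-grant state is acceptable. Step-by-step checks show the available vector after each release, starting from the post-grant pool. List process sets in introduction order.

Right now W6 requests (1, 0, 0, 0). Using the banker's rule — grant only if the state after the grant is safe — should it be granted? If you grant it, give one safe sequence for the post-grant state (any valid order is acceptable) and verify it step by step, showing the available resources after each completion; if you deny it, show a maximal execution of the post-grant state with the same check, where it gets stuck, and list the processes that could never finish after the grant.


DENY: after the grant no complete ordering would exist.
Key observation: after W1, W5 the pool peaks at (2, 3, 4, 1), and each blocked process is short somewhere: W6 on R0, R1, R3; W7 on R2.
Pretend the grant happened; the run W1, W5 goes as far as possible. Check, step by step:
  pool = (0, 3, 1, 0)
  run W1 (needs (0, 0, 0, 0), free (0, 3, 1, 0)); after release of (1, 0, 0, 1) the pool is (1, 3, 1, 1)
  run W5 (needs (1, 0, 0, 1), free (1, 3, 1, 1)); after release of (1, 0, 3, 0) the pool is (2, 3, 4, 1)
  W6 still needs (1, 5, 5, 2) but only (2, 3, 4, 1) is free — short on R0, R1 and R3
  W7 still needs (3, 2, 4, 1) but only (2, 3, 4, 1) is free — short on R2
Processes that could never finish after the grant: W6 and W7.


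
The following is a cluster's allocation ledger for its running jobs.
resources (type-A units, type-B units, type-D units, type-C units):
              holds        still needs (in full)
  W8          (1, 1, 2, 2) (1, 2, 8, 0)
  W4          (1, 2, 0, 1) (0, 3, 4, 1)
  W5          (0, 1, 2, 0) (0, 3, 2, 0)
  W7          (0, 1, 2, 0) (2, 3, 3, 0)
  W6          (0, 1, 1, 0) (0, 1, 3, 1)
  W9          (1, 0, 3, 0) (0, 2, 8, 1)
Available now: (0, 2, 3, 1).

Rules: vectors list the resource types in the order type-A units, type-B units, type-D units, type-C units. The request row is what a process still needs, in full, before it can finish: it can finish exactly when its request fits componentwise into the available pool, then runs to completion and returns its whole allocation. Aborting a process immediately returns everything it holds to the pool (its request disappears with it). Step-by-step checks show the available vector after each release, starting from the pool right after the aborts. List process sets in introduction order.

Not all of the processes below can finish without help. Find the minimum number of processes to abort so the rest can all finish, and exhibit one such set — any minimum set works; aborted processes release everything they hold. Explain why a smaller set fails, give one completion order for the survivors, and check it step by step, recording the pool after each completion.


The answer: abort W7.
Key observation: W8 had no path to completion before; after the abort of W7 ((0, 1, 2, 0) returned), step 4 is where it fits.
No smaller set exists: with zero aborts the deadlock remains.
The survivors complete as W6, W4, W5, W8, W9. Verifying each step (starting from the post-abort pool):
  pool = (0, 3, 5, 1)
  run W6 (needs (0, 1, 3, 1), free (0, 3, 5, 1)); after release of (0, 1, 1, 0) the pool is (0, 4, 6, 1)
  run W4 (needs (0, 3, 4, 1), free (0, 4, 6, 1)); after release of (1, 2, 0, 1) the pool is (1, 6, 6, 2)
  run W5 (needs (0, 3, 2, 0), free (1, 6, 6, 2)); after release of (0, 1, 2, 0) the pool is (1, 7, 8, 2)
  run W8 (needs (1, 2, 8, 0), free (1, 7, 8, 2)); after release of (1, 1, 2, 2) the pool is (2, 8, 10, 4)
  run W9 (needs (0, 2, 8, 1), free (2, 8, 10, 4)); after release of (1, 0, 3, 0) the pool is (3, 8, 13, 4)


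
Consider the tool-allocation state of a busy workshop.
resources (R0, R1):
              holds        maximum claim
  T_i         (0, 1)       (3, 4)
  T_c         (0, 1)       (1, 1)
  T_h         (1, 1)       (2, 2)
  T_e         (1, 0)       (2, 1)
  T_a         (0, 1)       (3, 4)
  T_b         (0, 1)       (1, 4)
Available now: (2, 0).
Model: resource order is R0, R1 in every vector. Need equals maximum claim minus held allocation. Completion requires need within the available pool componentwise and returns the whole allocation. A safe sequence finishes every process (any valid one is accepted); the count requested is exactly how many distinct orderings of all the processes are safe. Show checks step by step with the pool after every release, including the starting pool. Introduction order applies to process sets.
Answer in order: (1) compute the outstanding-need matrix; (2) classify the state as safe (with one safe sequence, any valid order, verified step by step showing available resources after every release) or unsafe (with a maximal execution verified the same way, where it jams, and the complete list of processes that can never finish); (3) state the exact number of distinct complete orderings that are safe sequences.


(1) Outstanding need per process (order R0, R1):
  T_i: (3, 3)
  T_c: (1, 0)
  T_h: (1, 1)
  T_e: (1, 1)
  T_a: (3, 3)
  T_b: (1, 3)
(2) UNSAFE.
Key observation: after T_c, T_e, T_h complete, (4, 2) is the best the pool ever gets, yet each leftover process wants more R1.
Going as far as possible: T_c, T_e, T_h; after that, nothing fits. Walking it through:
  pool = (2, 0)
  T_c needs (1, 0) <= (2, 0) -> finishes; pool += (0, 1) = (2, 1)
  T_e needs (1, 1) <= (2, 1) -> finishes; pool += (1, 0) = (3, 1)
  T_h needs (1, 1) <= (3, 1) -> finishes; pool += (1, 1) = (4, 2)
  T_i cannot run: need (3, 3) vs free (4, 2) (insufficient R1)
  T_a cannot run: need (3, 3) vs free (4, 2) (insufficient R1)
  T_b cannot run: need (1, 3) vs free (4, 2) (insufficient R1)
Permanently blocked: T_i, T_a and T_b.
(3) Precisely 0 of the possible complete orderings are safe sequences.


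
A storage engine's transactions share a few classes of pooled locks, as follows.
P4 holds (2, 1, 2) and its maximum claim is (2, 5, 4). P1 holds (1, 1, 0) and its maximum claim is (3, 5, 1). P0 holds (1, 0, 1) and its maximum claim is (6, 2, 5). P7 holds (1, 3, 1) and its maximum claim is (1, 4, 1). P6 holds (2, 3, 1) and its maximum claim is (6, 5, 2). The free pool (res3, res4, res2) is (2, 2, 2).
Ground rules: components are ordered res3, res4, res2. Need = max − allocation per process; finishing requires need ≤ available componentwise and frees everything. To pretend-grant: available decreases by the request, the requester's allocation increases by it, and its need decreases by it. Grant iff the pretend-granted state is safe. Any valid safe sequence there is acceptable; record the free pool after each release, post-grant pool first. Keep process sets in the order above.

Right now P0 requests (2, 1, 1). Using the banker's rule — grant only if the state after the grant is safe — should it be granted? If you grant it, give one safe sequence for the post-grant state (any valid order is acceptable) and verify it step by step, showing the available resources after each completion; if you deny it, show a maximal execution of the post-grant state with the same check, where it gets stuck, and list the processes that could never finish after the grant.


GRANT — the state after the grant stays safe, e.g. via P7, P4, P0, P1, P6.
Key observation: granting shrinks the pool to (0, 1, 1), yet P7 still fits and the chain goes through.
Verifying the post-grant state step by step:
  pool = (0, 1, 1)
  P7: need (0, 1, 0) fits (0, 1, 1); releases (1, 3, 1), pool now (1, 4, 2)
  P4: need (0, 4, 2) fits (1, 4, 2); releases (2, 1, 2), pool now (3, 5, 4)
  P0: need (3, 1, 3) fits (3, 5, 4); releases (3, 1, 2), pool now (6, 6, 6)
  P1: need (2, 4, 1) fits (6, 6, 6); releases (1, 1, 0), pool now (7, 7, 6)
  P6: need (4, 2, 1) fits (7, 7, 6); releases (2, 3, 1), pool now (9, 10, 7)


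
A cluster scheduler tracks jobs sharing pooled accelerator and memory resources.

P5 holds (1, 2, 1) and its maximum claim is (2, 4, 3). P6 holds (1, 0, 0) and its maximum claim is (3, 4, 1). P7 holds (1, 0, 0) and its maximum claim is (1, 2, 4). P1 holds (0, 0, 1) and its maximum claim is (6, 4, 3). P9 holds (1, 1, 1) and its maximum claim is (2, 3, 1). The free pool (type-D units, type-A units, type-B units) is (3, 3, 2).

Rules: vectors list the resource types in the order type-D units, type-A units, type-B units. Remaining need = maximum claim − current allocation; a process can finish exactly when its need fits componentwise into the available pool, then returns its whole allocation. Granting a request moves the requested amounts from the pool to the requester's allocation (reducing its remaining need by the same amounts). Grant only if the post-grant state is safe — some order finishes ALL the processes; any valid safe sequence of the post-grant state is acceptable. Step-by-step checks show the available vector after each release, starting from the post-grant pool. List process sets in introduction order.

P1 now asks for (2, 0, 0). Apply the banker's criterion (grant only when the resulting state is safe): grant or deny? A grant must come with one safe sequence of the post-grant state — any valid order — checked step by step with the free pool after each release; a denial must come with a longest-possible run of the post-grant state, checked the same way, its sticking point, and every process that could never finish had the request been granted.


GRANT. The post-grant state is safe; one safe sequence: P5, P6, P9, P7, P1.
Key observation: granting shrinks the pool to (1, 3, 2), yet P5 still fits and the chain goes through.
Step-by-step check of the post-grant state:
  pool = (1, 3, 2)
  P5 needs (1, 2, 2) <= (1, 3, 2) -> finishes; pool += (1, 2, 1) = (2, 5, 3)
  P6 needs (2, 4, 1) <= (2, 5, 3) -> finishes; pool += (1, 0, 0) = (3, 5, 3)
  P9 needs (1, 2, 0) <= (3, 5, 3) -> finishes; pool += (1, 1, 1) = (4, 6, 4)
  P7 needs (0, 2, 4) <= (4, 6, 4) -> finishes; pool += (1, 0, 0) = (5, 6, 4)
  P1 needs (4, 4, 2) <= (5, 6, 4) -> finishes; pool += (2, 0, 1) = (7, 6, 5)


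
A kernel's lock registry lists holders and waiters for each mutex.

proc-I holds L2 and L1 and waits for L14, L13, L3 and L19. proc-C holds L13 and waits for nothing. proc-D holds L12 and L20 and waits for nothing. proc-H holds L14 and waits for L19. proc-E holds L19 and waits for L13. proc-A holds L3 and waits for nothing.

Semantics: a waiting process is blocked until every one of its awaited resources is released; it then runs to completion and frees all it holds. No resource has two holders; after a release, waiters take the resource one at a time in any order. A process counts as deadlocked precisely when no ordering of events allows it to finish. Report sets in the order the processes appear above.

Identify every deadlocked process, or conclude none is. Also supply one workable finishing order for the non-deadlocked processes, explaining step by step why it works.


No process is deadlocked.
Key observation: every chain of waits terminates; starting from the processes that wait on nothing, all the rest unlock in turn.
The rest can finish in the order proc-D, proc-C, proc-E, proc-A, proc-H, proc-I.
Verifying each step:
  proc-D: no waits; runs immediately, freeing L12 and L20
  proc-C: no waits; runs immediately, freeing L13
  proc-E waits on L13 — all released -> runs and releases L19
  proc-A: no waits; runs immediately, freeing L3
  proc-H waits on L19 — all released -> runs and releases L14
  proc-I waits on L14, L13, L3 and L19 — all released -> runs and releases L2 and L1


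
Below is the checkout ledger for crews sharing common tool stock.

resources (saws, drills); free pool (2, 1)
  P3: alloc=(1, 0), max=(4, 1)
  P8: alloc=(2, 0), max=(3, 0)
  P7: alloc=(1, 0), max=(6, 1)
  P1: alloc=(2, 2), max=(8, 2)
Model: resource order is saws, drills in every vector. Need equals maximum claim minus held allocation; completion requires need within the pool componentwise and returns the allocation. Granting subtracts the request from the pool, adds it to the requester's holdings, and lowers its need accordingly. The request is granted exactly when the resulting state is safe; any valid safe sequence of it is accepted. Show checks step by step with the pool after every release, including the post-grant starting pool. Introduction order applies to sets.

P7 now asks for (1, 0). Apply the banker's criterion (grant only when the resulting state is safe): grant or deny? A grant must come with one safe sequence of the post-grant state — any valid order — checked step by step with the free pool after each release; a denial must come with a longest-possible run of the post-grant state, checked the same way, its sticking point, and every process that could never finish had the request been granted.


GRANT — the state after the grant stays safe, e.g. via P8, P3, P7, P1.
Key observation: post-grant, (1, 1) remains, and an order beginning with P8 completes everyone.
Step-by-step check of the post-grant state:
  pool = (1, 1)
  P8: need (1, 0) fits (1, 1); releases (2, 0), pool now (3, 1)
  P3: need (3, 1) fits (3, 1); releases (1, 0), pool now (4, 1)
  P7: need (4, 1) fits (4, 1); releases (2, 0), pool now (6, 1)
  P1: need (6, 0) fits (6, 1); releases (2, 2), pool now (8, 3)


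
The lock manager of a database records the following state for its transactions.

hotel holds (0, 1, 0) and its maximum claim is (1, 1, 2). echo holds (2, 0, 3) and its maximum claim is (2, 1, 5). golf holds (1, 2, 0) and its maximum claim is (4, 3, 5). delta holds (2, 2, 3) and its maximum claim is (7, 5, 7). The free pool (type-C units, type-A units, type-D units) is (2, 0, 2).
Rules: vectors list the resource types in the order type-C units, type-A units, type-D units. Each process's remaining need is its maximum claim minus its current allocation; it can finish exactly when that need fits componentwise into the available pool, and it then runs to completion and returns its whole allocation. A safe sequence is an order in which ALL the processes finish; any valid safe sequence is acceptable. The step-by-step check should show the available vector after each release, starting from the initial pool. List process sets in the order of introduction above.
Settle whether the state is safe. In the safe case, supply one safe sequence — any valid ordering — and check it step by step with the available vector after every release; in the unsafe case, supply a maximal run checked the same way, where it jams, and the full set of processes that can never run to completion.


SAFE. One safe sequence: hotel, echo, golf, delta.
Key observation: at hotel the run first touches a limit — (1, 0, 2) against (2, 0, 2), exact on a resource it actually requests.
Walking it through:
  pool = (2, 0, 2)
  hotel needs (1, 0, 2) <= (2, 0, 2) -> finishes; pool += (0, 1, 0) = (2, 1, 2)
  echo needs (0, 1, 2) <= (2, 1, 2) -> finishes; pool += (2, 0, 3) = (4, 1, 5)
  golf needs (3, 1, 5) <= (4, 1, 5) -> finishes; pool += (1, 2, 0) = (5, 3, 5)
  delta needs (5, 3, 4) <= (5, 3, 5) -> finishes; pool += (2, 2, 3) = (7, 5, 8)


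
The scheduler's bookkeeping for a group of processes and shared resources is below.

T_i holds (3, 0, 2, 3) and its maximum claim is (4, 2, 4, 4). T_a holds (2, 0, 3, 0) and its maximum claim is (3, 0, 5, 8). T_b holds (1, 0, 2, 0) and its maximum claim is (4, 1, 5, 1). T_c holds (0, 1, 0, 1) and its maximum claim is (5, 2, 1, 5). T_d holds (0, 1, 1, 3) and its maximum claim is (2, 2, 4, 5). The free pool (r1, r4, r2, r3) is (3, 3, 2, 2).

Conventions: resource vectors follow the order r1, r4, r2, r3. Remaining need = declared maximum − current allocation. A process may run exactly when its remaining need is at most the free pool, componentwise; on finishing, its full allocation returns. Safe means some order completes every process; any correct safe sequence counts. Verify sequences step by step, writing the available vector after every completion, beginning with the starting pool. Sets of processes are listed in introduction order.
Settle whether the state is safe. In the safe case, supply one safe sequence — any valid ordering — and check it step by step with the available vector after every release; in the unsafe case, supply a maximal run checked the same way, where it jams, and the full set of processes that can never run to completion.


SAFE — a valid safe sequence is T_i, T_d, T_b, T_a, T_c.
Key observation: the first exact fit in this order is T_i — it needs (1, 2, 2, 1) with (3, 3, 2, 2) free, meeting a requested resource to the last unit.
Check, step by step:
  pool = (3, 3, 2, 2)
  T_i: need (1, 2, 2, 1) fits (3, 3, 2, 2); releases (3, 0, 2, 3), pool now (6, 3, 4, 5)
  T_d: need (2, 1, 3, 2) fits (6, 3, 4, 5); releases (0, 1, 1, 3), pool now (6, 4, 5, 8)
  T_b: need (3, 1, 3, 1) fits (6, 4, 5, 8); releases (1, 0, 2, 0), pool now (7, 4, 7, 8)
  T_a: need (1, 0, 2, 8) fits (7, 4, 7, 8); releases (2, 0, 3, 0), pool now (9, 4, 10, 8)
  T_c: need (5, 1, 1, 4) fits (9, 4, 10, 8); releases (0, 1, 0, 1), pool now (9, 5, 10, 9)


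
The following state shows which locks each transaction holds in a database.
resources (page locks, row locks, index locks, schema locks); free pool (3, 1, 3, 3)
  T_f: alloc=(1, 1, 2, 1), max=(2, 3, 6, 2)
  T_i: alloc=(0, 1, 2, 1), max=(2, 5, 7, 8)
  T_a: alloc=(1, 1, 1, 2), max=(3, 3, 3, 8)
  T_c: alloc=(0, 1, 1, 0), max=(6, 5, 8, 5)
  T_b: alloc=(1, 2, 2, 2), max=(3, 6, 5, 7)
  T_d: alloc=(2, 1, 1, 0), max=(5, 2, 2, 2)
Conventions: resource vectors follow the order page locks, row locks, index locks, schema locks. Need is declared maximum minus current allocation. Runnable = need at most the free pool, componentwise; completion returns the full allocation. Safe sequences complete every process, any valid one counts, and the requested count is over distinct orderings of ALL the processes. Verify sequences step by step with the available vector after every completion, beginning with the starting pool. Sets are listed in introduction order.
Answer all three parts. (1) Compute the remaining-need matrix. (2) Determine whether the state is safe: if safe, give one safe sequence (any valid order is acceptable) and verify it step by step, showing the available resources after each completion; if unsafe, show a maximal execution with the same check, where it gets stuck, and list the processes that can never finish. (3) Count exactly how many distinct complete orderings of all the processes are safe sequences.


(1) Need matrix, components ordered page locks, row locks, index locks, schema locks:
  T_f: (1, 2, 4, 1)
  T_i: (2, 4, 5, 7)
  T_a: (2, 2, 2, 6)
  T_c: (6, 4, 7, 5)
  T_b: (2, 4, 3, 5)
  T_d: (3, 1, 1, 2)
(2) The state is UNSAFE.
Key observation: T_d, T_f can finish, but then (6, 3, 6, 4) is all there is, and the blocked group's schema locks demands exceed it.
A maximal execution: T_d, T_f — then nothing else fits. Walking it through:
  pool = (3, 1, 3, 3)
  run T_d (needs (3, 1, 1, 2), free (3, 1, 3, 3)); after release of (2, 1, 1, 0) the pool is (5, 2, 4, 3)
  run T_f (needs (1, 2, 4, 1), free (5, 2, 4, 3)); after release of (1, 1, 2, 1) the pool is (6, 3, 6, 4)
  blocked: T_i wants (2, 4, 5, 7), pool (6, 3, 6, 4) — not enough row locks and schema locks
  blocked: T_a wants (2, 2, 2, 6), pool (6, 3, 6, 4) — not enough schema locks
  blocked: T_c wants (6, 4, 7, 5), pool (6, 3, 6, 4) — not enough row locks, index locks and schema locks
  blocked: T_b wants (2, 4, 3, 5), pool (6, 3, 6, 4) — not enough row locks and schema locks
Permanently blocked: T_i, T_a, T_c and T_b.
(3) The exact count: 0 of the possible complete orderings are safe sequences.


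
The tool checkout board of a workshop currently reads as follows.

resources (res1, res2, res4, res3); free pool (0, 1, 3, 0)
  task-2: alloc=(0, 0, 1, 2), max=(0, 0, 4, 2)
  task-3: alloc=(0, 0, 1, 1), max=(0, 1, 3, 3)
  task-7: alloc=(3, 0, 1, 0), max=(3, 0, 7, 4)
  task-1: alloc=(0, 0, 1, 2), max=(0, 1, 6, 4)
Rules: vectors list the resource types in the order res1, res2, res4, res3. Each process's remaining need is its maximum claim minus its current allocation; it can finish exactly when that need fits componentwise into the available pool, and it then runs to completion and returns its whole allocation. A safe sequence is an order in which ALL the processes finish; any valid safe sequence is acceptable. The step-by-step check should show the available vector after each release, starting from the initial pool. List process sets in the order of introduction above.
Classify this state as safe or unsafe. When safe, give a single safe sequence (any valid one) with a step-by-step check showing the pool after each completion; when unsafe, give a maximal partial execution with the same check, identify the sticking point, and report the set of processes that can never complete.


SAFE. One safe sequence: task-2, task-3, task-1, task-7.
Key observation: the first exact fit in this order is task-2 — it needs (0, 0, 3, 0) with (0, 1, 3, 0) free, meeting a requested resource to the last unit.
Walking it through:
  pool = (0, 1, 3, 0)
  run task-2 (needs (0, 0, 3, 0), free (0, 1, 3, 0)); after release of (0, 0, 1, 2) the pool is (0, 1, 4, 2)
  run task-3 (needs (0, 1, 2, 2), free (0, 1, 4, 2)); after release of (0, 0, 1, 1) the pool is (0, 1, 5, 3)
  run task-1 (needs (0, 1, 5, 2), free (0, 1, 5, 3)); after release of (0, 0, 1, 2) the pool is (0, 1, 6, 5)
  run task-7 (needs (0, 0, 6, 4), free (0, 1, 6, 5)); after release of (3, 0, 1, 0) the pool is (3, 1, 7, 5)


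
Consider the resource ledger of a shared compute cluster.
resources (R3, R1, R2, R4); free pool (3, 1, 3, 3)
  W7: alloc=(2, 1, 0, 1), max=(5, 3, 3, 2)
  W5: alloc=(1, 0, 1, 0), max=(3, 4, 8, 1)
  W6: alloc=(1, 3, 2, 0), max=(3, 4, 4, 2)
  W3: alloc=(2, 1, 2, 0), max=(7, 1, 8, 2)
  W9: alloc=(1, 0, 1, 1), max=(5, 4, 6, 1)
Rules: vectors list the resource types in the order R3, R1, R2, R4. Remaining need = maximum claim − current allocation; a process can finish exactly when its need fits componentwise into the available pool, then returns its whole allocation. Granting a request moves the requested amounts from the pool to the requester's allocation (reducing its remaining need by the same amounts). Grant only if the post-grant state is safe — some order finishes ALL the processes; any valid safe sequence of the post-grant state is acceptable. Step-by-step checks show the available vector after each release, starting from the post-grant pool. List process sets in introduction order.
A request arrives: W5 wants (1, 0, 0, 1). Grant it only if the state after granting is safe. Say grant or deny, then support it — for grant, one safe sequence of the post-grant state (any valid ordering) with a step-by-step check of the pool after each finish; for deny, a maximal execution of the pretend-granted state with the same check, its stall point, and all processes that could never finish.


GRANT. The post-grant state is safe; one safe sequence: W6, W7, W9, W3, W5.
Key observation: granting shrinks the pool to (2, 1, 3, 2), yet W6 still fits and the chain goes through.
Verifying the post-grant state step by step:
  pool = (2, 1, 3, 2)
  run W6 (needs (2, 1, 2, 2), free (2, 1, 3, 2)); after release of (1, 3, 2, 0) the pool is (3, 4, 5, 2)
  run W7 (needs (3, 2, 3, 1), free (3, 4, 5, 2)); after release of (2, 1, 0, 1) the pool is (5, 5, 5, 3)
  run W9 (needs (4, 4, 5, 0), free (5, 5, 5, 3)); after release of (1, 0, 1, 1) the pool is (6, 5, 6, 4)
  run W3 (needs (5, 0, 6, 2), free (6, 5, 6, 4)); after release of (2, 1, 2, 0) the pool is (8, 6, 8, 4)
  run W5 (needs (1, 4, 7, 0), free (8, 6, 8, 4)); after release of (2, 0, 1, 1) the pool is (10, 6, 9, 5)


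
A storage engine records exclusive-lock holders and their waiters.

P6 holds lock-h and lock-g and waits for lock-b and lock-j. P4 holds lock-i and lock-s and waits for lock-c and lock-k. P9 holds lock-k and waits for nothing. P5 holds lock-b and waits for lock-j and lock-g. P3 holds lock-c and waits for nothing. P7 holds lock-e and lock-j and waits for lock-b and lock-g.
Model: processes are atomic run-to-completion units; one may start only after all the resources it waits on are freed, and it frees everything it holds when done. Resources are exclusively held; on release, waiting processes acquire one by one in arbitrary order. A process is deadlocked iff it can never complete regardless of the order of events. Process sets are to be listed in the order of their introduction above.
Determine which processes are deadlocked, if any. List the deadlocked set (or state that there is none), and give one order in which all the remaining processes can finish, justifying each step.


Deadlocked: P6, P5 and P7.
Key observation: the cycle P6 -> P5 -> P6 can never break — each member waits on the next; P7 is caught in further circular waits.
A valid finishing order for the others: P9, P3, P4.
Check, step by step:
  run P9 (it waits on nothing); releases lock-k
  run P3 (it waits on nothing); releases lock-c
  P4 waits on lock-c and lock-k — all released -> runs and releases lock-i and lock-s


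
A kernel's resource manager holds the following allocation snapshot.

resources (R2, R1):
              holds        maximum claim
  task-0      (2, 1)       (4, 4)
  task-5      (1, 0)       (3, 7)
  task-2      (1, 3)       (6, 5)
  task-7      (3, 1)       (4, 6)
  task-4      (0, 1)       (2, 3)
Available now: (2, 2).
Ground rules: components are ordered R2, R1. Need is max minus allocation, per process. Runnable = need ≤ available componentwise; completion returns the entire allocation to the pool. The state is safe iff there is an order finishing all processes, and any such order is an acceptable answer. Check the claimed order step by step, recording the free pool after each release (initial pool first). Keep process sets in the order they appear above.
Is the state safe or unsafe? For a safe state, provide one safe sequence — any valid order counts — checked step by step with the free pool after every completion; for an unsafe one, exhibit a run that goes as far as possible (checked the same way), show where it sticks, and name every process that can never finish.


UNSAFE.
Key observation: after task-4, task-0 the pool peaks at (4, 4), and each blocked process is short somewhere: task-5 on R1; task-2 on R2; task-7 on R1.
A maximal execution: task-4, task-0 — then nothing else fits. Walking it through:
  pool = (2, 2)
  task-4 needs (2, 2) <= (2, 2) -> finishes; pool += (0, 1) = (2, 3)
  task-0 needs (2, 3) <= (2, 3) -> finishes; pool += (2, 1) = (4, 4)
  blocked: task-5 wants (2, 7), pool (4, 4) — not enough R1
  blocked: task-2 wants (5, 2), pool (4, 4) — not enough R2
  blocked: task-7 wants (1, 5), pool (4, 4) — not enough R1
Permanently blocked: task-5, task-2 and task-7.


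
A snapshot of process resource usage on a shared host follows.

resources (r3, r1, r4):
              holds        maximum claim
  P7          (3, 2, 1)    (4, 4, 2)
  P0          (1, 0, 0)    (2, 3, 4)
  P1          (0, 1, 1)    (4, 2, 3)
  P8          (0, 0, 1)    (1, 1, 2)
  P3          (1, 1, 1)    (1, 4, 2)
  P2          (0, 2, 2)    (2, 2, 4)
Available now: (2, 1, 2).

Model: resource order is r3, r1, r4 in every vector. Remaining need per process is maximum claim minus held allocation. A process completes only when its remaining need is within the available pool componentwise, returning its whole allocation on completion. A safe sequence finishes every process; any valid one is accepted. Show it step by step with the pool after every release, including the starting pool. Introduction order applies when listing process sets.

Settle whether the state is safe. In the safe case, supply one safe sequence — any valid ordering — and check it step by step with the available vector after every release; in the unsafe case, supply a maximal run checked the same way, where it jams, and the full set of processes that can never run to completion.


The state is SAFE; one workable sequence: P2, P7, P3, P0, P1, P8.
Key observation: reading the order forward, P2 is the first process whose need (2, 0, 2) meets the free pool (2, 1, 2) exactly on a resource it requests.
Step-by-step check:
  pool = (2, 1, 2)
  run P2 (needs (2, 0, 2), free (2, 1, 2)); after release of (0, 2, 2) the pool is (2, 3, 4)
  run P7 (needs (1, 2, 1), free (2, 3, 4)); after release of (3, 2, 1) the pool is (5, 5, 5)
  run P3 (needs (0, 3, 1), free (5, 5, 5)); after release of (1, 1, 1) the pool is (6, 6, 6)
  run P0 (needs (1, 3, 4), free (6, 6, 6)); after release of (1, 0, 0) the pool is (7, 6, 6)
  run P1 (needs (4, 1, 2), free (7, 6, 6)); after release of (0, 1, 1) the pool is (7, 7, 7)
  run P8 (needs (1, 1, 1), free (7, 7, 7)); after release of (0, 0, 1) the pool is (7, 7, 8)


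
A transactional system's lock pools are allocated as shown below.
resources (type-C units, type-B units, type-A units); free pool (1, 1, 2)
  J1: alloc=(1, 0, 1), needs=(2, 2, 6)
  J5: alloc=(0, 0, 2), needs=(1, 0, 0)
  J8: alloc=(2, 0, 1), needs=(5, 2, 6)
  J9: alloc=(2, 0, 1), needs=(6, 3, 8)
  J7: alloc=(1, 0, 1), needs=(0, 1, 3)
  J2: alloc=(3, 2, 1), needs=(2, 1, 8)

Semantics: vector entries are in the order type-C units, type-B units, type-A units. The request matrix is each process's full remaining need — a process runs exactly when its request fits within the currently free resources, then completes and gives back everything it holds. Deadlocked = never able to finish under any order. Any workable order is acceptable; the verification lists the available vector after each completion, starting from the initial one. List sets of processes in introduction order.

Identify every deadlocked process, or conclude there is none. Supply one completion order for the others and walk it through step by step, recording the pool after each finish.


Deadlocked: J1, J8, J9 and J2.
Key observation: even finishing J5, J7 leaves just (2, 1, 5) free — too little type-A units for any of the remaining processes.
A valid finishing order for the others: J5, J7. Step-by-step check:
  pool = (1, 1, 2)
  run J5 (needs (1, 0, 0), free (1, 1, 2)); after release of (0, 0, 2) the pool is (1, 1, 4)
  run J7 (needs (0, 1, 3), free (1, 1, 4)); after release of (1, 0, 1) the pool is (2, 1, 5)
None of the blocked processes ever fits:
  J1 cannot run: need (2, 2, 6) vs free (2, 1, 5) (insufficient type-B units and type-A units)
  J8 cannot run: need (5, 2, 6) vs free (2, 1, 5) (insufficient type-C units, type-B units and type-A units)
  J9 cannot run: need (6, 3, 8) vs free (2, 1, 5) (insufficient type-C units, type-B units and type-A units)
  J2 cannot run: need (2, 1, 8) vs free (2, 1, 5) (insufficient type-A units)


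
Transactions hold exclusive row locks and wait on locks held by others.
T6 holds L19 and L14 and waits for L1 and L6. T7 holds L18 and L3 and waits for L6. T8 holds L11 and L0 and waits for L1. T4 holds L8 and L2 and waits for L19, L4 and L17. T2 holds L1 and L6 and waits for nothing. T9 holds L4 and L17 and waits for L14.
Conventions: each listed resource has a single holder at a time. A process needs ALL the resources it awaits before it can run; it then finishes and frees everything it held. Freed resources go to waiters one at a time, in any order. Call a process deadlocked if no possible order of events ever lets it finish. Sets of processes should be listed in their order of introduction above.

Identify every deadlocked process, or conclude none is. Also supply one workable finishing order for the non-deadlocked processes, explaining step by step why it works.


No process is deadlocked.
Key observation: there is no circular wait here — follow any chain and it reaches a process that is free to run now.
One completion order for the rest: T2, T6, T9, T4, T8, T7.
Check, step by step:
  T2: no waits; runs immediately, freeing L1 and L6
  T6 waits on L1 and L6 — all released -> runs and releases L19 and L14
  T9 waits on L14 — all released -> runs and releases L4 and L17
  T4 waits on L19, L4 and L17 — all released -> runs and releases L8 and L2
  T8 waits on L1 — all released -> runs and releases L11 and L0
  T7 waits on L6 — all released -> runs and releases L18 and L3


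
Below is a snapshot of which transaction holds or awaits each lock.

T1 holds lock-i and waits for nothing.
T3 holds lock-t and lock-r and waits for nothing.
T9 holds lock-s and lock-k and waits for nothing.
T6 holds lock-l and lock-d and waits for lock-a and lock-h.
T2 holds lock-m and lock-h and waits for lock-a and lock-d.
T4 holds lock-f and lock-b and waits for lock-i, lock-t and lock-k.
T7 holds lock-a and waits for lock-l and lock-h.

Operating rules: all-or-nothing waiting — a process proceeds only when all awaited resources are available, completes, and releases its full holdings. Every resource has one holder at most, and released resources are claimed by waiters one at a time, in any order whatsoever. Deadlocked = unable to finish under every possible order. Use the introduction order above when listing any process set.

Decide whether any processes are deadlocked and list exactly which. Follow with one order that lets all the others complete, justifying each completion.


The deadlocked set is T6, T2 and T7.
Key observation: along T6 -> T2 -> T6, each member waits on what the next one holds — a deadlock; T7 is caught in further circular waits.
The rest can finish in the order T9, T3, T1, T4.
Step-by-step check:
  T9: no waits; runs immediately, freeing lock-s and lock-k
  T3: no waits; runs immediately, freeing lock-t and lock-r
  T1: no waits; runs immediately, freeing lock-i
  T4: everything it awaited (lock-i, lock-t and lock-k) is free; runs, freeing lock-f and lock-b


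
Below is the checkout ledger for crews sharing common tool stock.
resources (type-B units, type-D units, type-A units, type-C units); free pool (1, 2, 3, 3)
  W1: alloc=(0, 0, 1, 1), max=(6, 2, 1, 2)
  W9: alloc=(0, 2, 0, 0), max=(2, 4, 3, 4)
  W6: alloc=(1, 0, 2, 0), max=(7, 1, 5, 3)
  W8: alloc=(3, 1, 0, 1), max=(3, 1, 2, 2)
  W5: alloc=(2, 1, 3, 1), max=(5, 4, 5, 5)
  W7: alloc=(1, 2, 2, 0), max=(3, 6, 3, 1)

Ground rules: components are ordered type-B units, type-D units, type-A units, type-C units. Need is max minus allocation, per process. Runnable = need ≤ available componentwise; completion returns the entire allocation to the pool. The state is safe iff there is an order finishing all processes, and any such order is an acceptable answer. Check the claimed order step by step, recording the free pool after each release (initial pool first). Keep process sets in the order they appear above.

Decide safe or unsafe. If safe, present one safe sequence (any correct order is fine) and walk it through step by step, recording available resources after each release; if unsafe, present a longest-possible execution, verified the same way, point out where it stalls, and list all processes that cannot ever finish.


SAFE. One safe sequence: W8, W5, W1, W7, W6, W9.
Key observation: the first exact fit in this order is W5 — it needs (3, 3, 2, 4) with (4, 3, 3, 4) free, meeting a requested resource to the last unit.
Verifying each step:
  pool = (1, 2, 3, 3)
  W8: need (0, 0, 2, 1) fits (1, 2, 3, 3); releases (3, 1, 0, 1), pool now (4, 3, 3, 4)
  W5: need (3, 3, 2, 4) fits (4, 3, 3, 4); releases (2, 1, 3, 1), pool now (6, 4, 6, 5)
  W1: need (6, 2, 0, 1) fits (6, 4, 6, 5); releases (0, 0, 1, 1), pool now (6, 4, 7, 6)
  W7: need (2, 4, 1, 1) fits (6, 4, 7, 6); releases (1, 2, 2, 0), pool now (7, 6, 9, 6)
  W6: need (6, 1, 3, 3) fits (7, 6, 9, 6); releases (1, 0, 2, 0), pool now (8, 6, 11, 6)
  W9: need (2, 2, 3, 4) fits (8, 6, 11, 6); releases (0, 2, 0, 0), pool now (8, 8, 11, 6)


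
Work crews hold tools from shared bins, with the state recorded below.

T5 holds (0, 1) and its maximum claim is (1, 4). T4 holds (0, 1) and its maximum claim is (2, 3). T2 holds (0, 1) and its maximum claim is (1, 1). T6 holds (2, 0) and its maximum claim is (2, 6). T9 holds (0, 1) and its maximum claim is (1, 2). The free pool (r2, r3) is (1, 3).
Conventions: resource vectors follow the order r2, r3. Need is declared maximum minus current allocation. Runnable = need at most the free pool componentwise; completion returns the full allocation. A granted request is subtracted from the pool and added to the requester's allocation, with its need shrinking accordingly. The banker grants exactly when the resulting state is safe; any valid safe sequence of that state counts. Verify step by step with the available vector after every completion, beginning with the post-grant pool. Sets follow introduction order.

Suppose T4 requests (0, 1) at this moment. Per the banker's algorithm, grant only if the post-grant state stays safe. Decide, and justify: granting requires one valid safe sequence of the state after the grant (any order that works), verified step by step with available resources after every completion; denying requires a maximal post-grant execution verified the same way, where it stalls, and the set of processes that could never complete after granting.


DENY — the pretend-granted state is unsafe.
Key observation: after T2, T5, T9 the pool peaks at (1, 5), and each blocked process is short somewhere: T4 on r2; T6 on r3.
After a pretend grant, a maximal execution: T2, T5, T9 — then nothing else fits. Walking it through:
  pool = (1, 2)
  run T2 (needs (1, 0), free (1, 2)); after release of (0, 1) the pool is (1, 3)
  run T5 (needs (1, 3), free (1, 3)); after release of (0, 1) the pool is (1, 4)
  run T9 (needs (1, 1), free (1, 4)); after release of (0, 1) the pool is (1, 5)
  T4 still needs (2, 1) but only (1, 5) is free — short on r2
  T6 still needs (0, 6) but only (1, 5) is free — short on r3
Post-grant, the permanently blocked set is T4 and T6.
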